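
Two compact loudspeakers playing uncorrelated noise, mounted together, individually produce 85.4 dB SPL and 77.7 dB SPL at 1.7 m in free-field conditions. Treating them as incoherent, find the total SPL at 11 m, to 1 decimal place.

Combined at 1.7 m: 10·log₁₀(10^(85.4/10)+10^(77.7/10)) = 86.08 dB SPL.
Then apply −20·log₁₀(11/1.7) = -16.22 dB → 69.9 dB SPL.

69.9 dB SPL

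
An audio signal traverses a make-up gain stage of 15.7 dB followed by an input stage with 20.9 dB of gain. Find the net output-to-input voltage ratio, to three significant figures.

Net gain = 15.7 + 20.9 = 36.6 dB.
Voltage ratio = 10^(36.6/20) = 67.6.

67.6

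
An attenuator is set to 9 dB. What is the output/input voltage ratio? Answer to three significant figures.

Voltage ratio = 10^(dB/20).
10^(-9/20) = 10^(-0.4500) = 0.355.

0.355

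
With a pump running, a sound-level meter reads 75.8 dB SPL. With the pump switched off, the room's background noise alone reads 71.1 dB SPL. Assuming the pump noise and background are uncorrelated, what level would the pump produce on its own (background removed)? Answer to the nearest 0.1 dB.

Subtract intensities: L_src = 10·log₁₀(10^(L_total/10) − 10^(L_bg/10)).
L_src = 10·log₁₀(10^(75.8/10) − 10^(71.1/10)) = 10·log₁₀(25140000) = 74.0 dB SPL.

74.0 dB SPL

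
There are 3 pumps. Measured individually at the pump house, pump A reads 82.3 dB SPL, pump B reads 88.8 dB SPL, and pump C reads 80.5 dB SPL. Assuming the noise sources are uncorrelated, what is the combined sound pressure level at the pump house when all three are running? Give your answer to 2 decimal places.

90.17 dB SPL

Uncorrelated sources add in intensity (power), not in dB.
L_total = 10·log₁₀(10^(82.3/10) + 10^(88.8/10) + 10^(80.5/10)) = 10·log₁₀(1041000000) = 90.17 dB SPL.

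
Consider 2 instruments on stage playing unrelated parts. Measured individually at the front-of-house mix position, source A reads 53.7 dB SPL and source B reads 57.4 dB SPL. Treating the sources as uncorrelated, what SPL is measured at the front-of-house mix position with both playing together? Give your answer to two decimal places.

58.94 dB SPL

Uncorrelated sources add in intensity (power), not in dB.
L_total = 10·log₁₀(10^(53.7/10) + 10^(57.4/10)) = 10·log₁₀(784000) = 58.94 dB SPL.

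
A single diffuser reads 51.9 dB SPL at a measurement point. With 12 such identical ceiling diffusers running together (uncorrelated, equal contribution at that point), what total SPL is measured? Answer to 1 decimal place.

62.7 dB SPL

12 equal incoherent sources raise the level by 10·log₁₀(12) = 10.79 dB.
L_total = 51.9 + 10.79 = 62.7 dB SPL.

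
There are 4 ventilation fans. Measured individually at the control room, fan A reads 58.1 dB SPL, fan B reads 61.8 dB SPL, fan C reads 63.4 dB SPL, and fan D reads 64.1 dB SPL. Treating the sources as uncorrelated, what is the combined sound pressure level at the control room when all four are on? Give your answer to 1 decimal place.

Uncorrelated sources add in intensity (power), not in dB.
L_total = 10·log₁₀(10^(58.1/10) + 10^(61.8/10) + 10^(63.4/10) + 10^(64.1/10)) = 10·log₁₀(6917000) = 68.4 dB SPL.

68.4 dB SPL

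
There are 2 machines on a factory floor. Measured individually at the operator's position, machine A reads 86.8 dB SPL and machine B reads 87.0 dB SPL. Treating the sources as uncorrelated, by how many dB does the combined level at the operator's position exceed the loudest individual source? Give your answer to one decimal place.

2.9 dB

Uncorrelated sources add in intensity (power), not in dB.
L_total = 10·log₁₀(10^(86.8/10) + 10^(87.0/10)) = 89.91 dB SPL.
Excess over the loudest (87.0 dB): 89.91 − 87.0 = 2.9 dB.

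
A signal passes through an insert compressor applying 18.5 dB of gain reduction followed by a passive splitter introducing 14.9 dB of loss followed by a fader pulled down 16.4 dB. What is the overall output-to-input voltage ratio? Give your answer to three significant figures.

0.00324

Net gain = (−18.5) + (−14.9) + (−16.4) = -49.8 dB.
Voltage ratio = 10^(-49.8/20) = 0.00324.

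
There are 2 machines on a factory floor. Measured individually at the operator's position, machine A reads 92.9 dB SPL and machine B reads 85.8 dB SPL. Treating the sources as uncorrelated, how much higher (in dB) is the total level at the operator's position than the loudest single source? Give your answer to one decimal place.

Add the sources as powers (linear), then convert back to dB:
L_total = 10·log₁₀(10^(92.9/10) + 10^(85.8/10)) = 93.67 dB SPL.
Excess over the loudest (92.9 dB): 93.67 − 92.9 = 0.8 dB.

0.8 dB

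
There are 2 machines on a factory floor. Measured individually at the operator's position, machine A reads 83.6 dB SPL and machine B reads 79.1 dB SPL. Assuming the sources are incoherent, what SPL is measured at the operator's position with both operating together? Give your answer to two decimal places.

84.92 dB SPL

Incoherent sources sum as intensities:
L_total = 10·log₁₀(10^(83.6/10) + 10^(79.1/10)) = 10·log₁₀(310400000) = 84.92 dB SPL.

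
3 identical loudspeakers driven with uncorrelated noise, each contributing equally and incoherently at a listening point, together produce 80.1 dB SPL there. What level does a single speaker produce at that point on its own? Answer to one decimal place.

75.3 dB SPL

3 equal incoherent sources add 10·log₁₀(3) = 4.77 dB over one source.
L_one = 80.1 − 4.77 = 75.3 dB SPL.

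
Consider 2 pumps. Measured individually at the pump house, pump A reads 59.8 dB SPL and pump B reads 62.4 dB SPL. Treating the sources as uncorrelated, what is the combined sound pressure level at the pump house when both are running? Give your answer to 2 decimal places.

64.30 dB SPL

Incoherent sources sum as intensities:
L_total = 10·log₁₀(10^(59.8/10) + 10^(62.4/10)) = 10·log₁₀(2693000) = 64.30 dB SPL.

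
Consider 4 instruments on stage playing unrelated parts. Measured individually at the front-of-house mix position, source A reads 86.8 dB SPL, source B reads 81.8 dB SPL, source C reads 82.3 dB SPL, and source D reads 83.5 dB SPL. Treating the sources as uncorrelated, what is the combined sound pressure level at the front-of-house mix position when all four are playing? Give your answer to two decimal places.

90.10 dB SPL

Incoherent sources sum as intensities:
L_total = 10·log₁₀(10^(86.8/10) + 10^(81.8/10) + 10^(82.3/10) + 10^(83.5/10)) = 10·log₁₀(1024000000) = 90.10 dB SPL.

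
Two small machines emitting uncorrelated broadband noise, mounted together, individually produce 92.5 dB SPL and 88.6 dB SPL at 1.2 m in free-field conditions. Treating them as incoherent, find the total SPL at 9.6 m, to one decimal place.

Combined at 1.2 m: 10·log₁₀(10^(92.5/10)+10^(88.6/10)) = 93.98 dB SPL.
Then apply −20·log₁₀(9.6/1.2) = -18.06 dB → 75.9 dB SPL.

75.9 dB SPL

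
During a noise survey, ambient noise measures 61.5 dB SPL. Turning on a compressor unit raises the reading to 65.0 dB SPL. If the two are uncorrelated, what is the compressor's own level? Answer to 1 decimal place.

62.4 dB SPL

Background correction is a power subtraction:
L_src = 10·log₁₀(10^(65.0/10) − 10^(61.5/10)) = 10·log₁₀(1750000) = 62.4 dB SPL.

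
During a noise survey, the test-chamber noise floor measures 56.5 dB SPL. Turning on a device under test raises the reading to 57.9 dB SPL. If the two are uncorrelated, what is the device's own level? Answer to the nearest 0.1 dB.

52.3 dB SPL

Remove the background by subtracting linear intensities:
L_src = 10·log₁₀(10^(57.9/10) − 10^(56.5/10)) = 10·log₁₀(169900) = 52.3 dB SPL.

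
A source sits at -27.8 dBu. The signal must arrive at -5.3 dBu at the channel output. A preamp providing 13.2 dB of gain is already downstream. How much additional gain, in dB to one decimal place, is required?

The required make-up gain is the shortfall in the dB sum.
G = -5.3 − (-27.8) − 13.2 = 9.3 dB.

9.3 dB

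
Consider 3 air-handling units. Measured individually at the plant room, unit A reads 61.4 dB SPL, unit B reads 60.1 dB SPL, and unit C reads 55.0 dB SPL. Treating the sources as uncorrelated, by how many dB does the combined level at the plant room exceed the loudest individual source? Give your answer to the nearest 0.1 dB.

2.9 dB

Uncorrelated sources add in intensity (power), not in dB.
L_total = 10·log₁₀(10^(61.4/10) + 10^(60.1/10) + 10^(55.0/10)) = 64.35 dB SPL.
Excess over the loudest (61.4 dB): 64.35 − 61.4 = 2.9 dB.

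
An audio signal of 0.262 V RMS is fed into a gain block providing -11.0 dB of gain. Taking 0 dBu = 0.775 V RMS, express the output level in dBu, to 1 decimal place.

Input level: 20·log₁₀(0.262/0.775) = -9.42 dBu.
Output: -9.42 − 11.0 = -20.4 dBu.

-20.4 dBu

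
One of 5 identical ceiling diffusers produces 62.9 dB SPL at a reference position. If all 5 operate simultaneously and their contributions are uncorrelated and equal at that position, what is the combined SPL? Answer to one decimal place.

69.9 dB SPL

5 equal incoherent sources raise the level by 10·log₁₀(5) = 6.99 dB.
L_total = 62.9 + 6.99 = 69.9 dB SPL.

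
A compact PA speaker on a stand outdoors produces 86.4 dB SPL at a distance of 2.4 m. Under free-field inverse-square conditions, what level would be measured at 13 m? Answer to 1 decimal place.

71.7 dB SPL

Free-field point source: level drops by 20·log₁₀ of the distance ratio.
ΔL = −20·log₁₀(13/2.4) = -14.67 dB, so L₂ = 86.4 + (-14.67) = 71.7 dB SPL.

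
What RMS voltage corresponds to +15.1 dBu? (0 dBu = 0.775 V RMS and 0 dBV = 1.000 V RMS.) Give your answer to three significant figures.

4.41 V

V = 0.775 V × 10^(+15.1/20).
= 0.775 × 5.689 = 4.41 V.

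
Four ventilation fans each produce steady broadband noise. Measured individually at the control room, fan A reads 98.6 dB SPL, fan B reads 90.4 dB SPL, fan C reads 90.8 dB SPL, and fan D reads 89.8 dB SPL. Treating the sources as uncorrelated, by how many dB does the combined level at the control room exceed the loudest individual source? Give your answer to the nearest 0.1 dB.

Uncorrelated sources add in intensity (power), not in dB.
L_total = 10·log₁₀(10^(98.6/10) + 10^(90.4/10) + 10^(90.8/10) + 10^(89.8/10)) = 100.21 dB SPL.
Excess over the loudest (98.6 dB): 100.21 − 98.6 = 1.6 dB.

1.6 dB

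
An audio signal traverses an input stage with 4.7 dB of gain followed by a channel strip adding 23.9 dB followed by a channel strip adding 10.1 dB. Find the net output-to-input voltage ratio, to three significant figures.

86.1

Net gain = 4.7 + 23.9 + 10.1 = 38.7 dB.
Voltage ratio = 10^(38.7/20) = 86.1.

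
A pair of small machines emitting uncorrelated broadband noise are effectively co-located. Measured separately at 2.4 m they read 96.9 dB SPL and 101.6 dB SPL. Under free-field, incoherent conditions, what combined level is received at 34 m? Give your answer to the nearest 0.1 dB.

Combined at 2.4 m: 10·log₁₀(10^(96.9/10)+10^(101.6/10)) = 102.87 dB SPL.
Then apply −20·log₁₀(34/2.4) = -23.03 dB → 79.8 dB SPL.

79.8 dB SPL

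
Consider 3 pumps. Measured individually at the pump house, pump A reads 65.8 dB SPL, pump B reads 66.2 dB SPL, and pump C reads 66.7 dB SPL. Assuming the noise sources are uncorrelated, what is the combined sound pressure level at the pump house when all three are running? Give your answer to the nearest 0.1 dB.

Incoherent sources sum as intensities:
L_total = 10·log₁₀(10^(65.8/10) + 10^(66.2/10) + 10^(66.7/10)) = 10·log₁₀(12650000) = 71.0 dB SPL.

71.0 dB SPL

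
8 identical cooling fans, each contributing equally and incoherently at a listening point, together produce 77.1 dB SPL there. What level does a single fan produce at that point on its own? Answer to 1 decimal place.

8 equal incoherent sources add 10·log₁₀(8) = 9.03 dB over one source.
L_one = 77.1 − 9.03 = 68.1 dB SPL.

68.1 dB SPL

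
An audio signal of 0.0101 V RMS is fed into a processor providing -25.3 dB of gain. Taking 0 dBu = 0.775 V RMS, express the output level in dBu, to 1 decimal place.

-63.0 dBu

Input level: 20·log₁₀(0.0101/0.775) = -37.70 dBu.
Output: -37.70 − 25.3 = -63.0 dBu.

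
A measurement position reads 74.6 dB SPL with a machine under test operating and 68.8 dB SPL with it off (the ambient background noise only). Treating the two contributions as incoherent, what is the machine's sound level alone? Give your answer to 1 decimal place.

Subtract intensities: L_src = 10·log₁₀(10^(L_total/10) − 10^(L_bg/10)).
L_src = 10·log₁₀(10^(74.6/10) − 10^(68.8/10)) = 10·log₁₀(21250000) = 73.3 dB SPL.

73.3 dB SPL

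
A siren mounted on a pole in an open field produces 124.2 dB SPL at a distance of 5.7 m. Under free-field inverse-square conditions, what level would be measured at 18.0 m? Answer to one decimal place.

114.2 dB SPL

Free-field point source: level drops by 20·log₁₀ of the distance ratio.
ΔL = −20·log₁₀(18.0/5.7) = -9.99 dB, so L₂ = 124.2 + (-9.99) = 114.2 dB SPL.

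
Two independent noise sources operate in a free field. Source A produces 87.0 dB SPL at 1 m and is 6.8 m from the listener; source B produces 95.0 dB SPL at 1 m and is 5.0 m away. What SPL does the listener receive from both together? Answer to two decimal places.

81.38 dB SPL

At the listener: L_A = 87.0 − 20·log₁₀(6.8) = 70.350 dB; L_B = 95.0 − 20·log₁₀(5.0) = 81.021 dB.
Combined: 10·log₁₀(10^(70.350/10)+10^(81.021/10)) = 81.38 dB SPL.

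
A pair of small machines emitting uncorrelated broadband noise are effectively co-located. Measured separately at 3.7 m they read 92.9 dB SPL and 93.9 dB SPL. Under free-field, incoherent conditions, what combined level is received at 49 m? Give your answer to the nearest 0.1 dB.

Combined at 3.7 m: 10·log₁₀(10^(92.9/10)+10^(93.9/10)) = 96.44 dB SPL.
Then apply −20·log₁₀(49/3.7) = -22.44 dB → 74.0 dB SPL.

74.0 dB SPL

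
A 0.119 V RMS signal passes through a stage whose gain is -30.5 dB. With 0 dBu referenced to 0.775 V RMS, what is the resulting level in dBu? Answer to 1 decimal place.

Input level: 20·log₁₀(0.119/0.775) = -16.28 dBu.
Output: -16.28 − 30.5 = -46.8 dBu.

-46.8 dBu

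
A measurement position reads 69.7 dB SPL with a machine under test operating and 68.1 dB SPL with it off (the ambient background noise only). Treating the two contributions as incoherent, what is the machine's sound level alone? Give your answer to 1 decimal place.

64.6 dB SPL

Background correction is a power subtraction:
L_src = 10·log₁₀(10^(69.7/10) − 10^(68.1/10)) = 10·log₁₀(2876000) = 64.6 dB SPL.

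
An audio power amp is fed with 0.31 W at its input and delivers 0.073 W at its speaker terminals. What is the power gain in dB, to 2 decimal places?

-6.28 dB

Power ratio → dB uses the 10·log₁₀ form:
10·log₁₀(0.073/0.31) = 10·log₁₀(0.2355) = -6.28 dB.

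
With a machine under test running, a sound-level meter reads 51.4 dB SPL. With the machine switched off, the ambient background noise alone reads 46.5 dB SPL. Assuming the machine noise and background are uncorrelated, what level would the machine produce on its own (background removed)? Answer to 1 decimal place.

Background correction is a power subtraction:
L_src = 10·log₁₀(10^(51.4/10) − 10^(46.5/10)) = 10·log₁₀(93370) = 49.7 dB SPL.

49.7 dB SPL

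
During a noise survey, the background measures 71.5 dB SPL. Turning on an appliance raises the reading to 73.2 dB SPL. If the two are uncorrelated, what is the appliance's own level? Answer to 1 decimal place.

Remove the background by subtracting linear intensities:
L_src = 10·log₁₀(10^(73.2/10) − 10^(71.5/10)) = 10·log₁₀(6768000) = 68.3 dB SPL.

68.3 dB SPL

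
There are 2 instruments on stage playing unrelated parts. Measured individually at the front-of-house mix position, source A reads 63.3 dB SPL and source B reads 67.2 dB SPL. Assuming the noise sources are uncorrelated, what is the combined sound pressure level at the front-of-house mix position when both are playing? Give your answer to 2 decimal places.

68.68 dB SPL

Incoherent sources sum as intensities:
L_total = 10·log₁₀(10^(63.3/10) + 10^(67.2/10)) = 10·log₁₀(7386000) = 68.68 dB SPL.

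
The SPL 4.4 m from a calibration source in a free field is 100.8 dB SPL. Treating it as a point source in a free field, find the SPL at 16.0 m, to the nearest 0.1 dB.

89.6 dB SPL

For a point source in a free field, ΔL = −20·log₁₀(d₂/d₁).
ΔL = −20·log₁₀(16.0/4.4) = -11.21 dB, so L₂ = 100.8 + (-11.21) = 89.6 dB SPL.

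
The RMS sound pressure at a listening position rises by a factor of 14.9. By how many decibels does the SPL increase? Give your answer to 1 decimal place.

23.5 dB

SPL change from a pressure ratio uses the 20·log₁₀ form:
20·log₁₀(14.9) = 23.5 dB.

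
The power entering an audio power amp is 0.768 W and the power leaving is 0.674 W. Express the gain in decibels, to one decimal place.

-0.6 dB

Power is a power quantity, so gain = 10·log₁₀(P_out/P_in).
10·log₁₀(0.674/0.768) = 10·log₁₀(0.8776) = -0.6 dB.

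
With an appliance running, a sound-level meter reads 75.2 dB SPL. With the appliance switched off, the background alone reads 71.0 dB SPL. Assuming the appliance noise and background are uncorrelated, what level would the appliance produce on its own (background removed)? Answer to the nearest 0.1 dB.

Remove the background by subtracting linear intensities:
L_src = 10·log₁₀(10^(75.2/10) − 10^(71.0/10)) = 10·log₁₀(20520000) = 73.1 dB SPL.

73.1 dB SPL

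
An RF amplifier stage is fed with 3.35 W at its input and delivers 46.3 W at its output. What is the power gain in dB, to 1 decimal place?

11.4 dB

Power is a power quantity, so gain = 10·log₁₀(P_out/P_in).
10·log₁₀(46.3/3.35) = 10·log₁₀(13.82) = 11.4 dB.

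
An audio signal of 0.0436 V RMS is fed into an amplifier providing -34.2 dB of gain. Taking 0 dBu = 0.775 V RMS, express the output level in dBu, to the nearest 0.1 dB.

-59.2 dBu

Input level: 20·log₁₀(0.0436/0.775) = -25.00 dBu.
Output: -25.00 − 34.2 = -59.2 dBu.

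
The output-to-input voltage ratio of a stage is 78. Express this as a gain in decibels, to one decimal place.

For a voltage ratio, dB = 20·log₁₀(V₂/V₁).
20·log₁₀(78) = 37.8 dB.

37.8 dB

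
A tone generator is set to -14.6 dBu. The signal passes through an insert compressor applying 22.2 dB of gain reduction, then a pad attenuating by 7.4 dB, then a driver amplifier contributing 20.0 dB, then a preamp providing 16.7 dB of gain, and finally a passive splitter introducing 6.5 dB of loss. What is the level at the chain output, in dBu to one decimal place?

-14.0 dBu

Gain stages sum in dB:
-14.6 − 22.2 − 7.4 + 20.0 + 16.7 − 6.5 = -14.0 dBu.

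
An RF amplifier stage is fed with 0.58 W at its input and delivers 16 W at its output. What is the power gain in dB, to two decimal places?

Power ratio → dB uses the 10·log₁₀ form:
10·log₁₀(16/0.58) = 10·log₁₀(27.59) = 14.41 dB.

14.41 dB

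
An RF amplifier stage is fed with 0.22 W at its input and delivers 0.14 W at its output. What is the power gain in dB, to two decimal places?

For a power ratio, dB = 10·log₁₀(P₂/P₁).
10·log₁₀(0.14/0.22) = 10·log₁₀(0.6364) = -1.96 dB.

-1.96 dB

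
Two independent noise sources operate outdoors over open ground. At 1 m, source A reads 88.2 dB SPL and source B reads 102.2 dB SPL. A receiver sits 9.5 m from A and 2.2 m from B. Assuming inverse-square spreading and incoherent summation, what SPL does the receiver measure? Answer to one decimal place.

95.4 dB SPL

At the listener: L_A = 88.2 − 20·log₁₀(9.5) = 68.65 dB; L_B = 102.2 − 20·log₁₀(2.2) = 95.35 dB.
Combined: 10·log₁₀(10^(68.65/10)+10^(95.35/10)) = 95.4 dB SPL.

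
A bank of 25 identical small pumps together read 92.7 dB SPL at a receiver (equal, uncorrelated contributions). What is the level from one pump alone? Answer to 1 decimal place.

78.7 dB SPL

25 equal incoherent sources add 10·log₁₀(25) = 13.98 dB over one source.
L_one = 92.7 − 13.98 = 78.7 dB SPL.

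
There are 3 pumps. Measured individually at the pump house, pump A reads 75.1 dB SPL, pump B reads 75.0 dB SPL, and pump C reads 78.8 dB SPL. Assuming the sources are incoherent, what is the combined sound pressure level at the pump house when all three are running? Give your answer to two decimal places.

Uncorrelated sources add in intensity (power), not in dB.
L_total = 10·log₁₀(10^(75.1/10) + 10^(75.0/10) + 10^(78.8/10)) = 10·log₁₀(139800000) = 81.46 dB SPL.

81.46 dB SPL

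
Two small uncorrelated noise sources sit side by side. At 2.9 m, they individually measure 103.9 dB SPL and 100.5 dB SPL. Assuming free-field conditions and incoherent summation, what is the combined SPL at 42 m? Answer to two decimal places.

82.32 dB SPL

Combined at 2.9 m: 10·log₁₀(10^(103.9/10)+10^(100.5/10)) = 105.535 dB SPL.
Then apply −20·log₁₀(42/2.9) = -23.217 dB → 82.32 dB SPL.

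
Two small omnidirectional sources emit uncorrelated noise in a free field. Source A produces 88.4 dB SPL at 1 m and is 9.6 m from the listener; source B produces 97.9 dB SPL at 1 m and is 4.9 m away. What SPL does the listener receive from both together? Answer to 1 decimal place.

84.2 dB SPL

At the listener: L_A = 88.4 − 20·log₁₀(9.6) = 68.75 dB; L_B = 97.9 − 20·log₁₀(4.9) = 84.10 dB.
Combined: 10·log₁₀(10^(68.75/10)+10^(84.10/10)) = 84.2 dB SPL.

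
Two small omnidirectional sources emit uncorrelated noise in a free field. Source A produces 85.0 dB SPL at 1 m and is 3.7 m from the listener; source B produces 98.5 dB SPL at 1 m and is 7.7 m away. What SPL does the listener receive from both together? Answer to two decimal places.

At the listener: L_A = 85.0 − 20·log₁₀(3.7) = 73.636 dB; L_B = 98.5 − 20·log₁₀(7.7) = 80.770 dB.
Combined: 10·log₁₀(10^(73.636/10)+10^(80.770/10)) = 81.54 dB SPL.

81.54 dB SPL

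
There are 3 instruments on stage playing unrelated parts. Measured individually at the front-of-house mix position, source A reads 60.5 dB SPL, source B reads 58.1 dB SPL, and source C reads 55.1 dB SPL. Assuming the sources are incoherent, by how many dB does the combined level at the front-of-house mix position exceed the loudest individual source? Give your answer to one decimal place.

Add the sources as powers (linear), then convert back to dB:
L_total = 10·log₁₀(10^(60.5/10) + 10^(58.1/10) + 10^(55.1/10)) = 63.20 dB SPL.
Excess over the loudest (60.5 dB): 63.20 − 60.5 = 2.7 dB.

2.7 dB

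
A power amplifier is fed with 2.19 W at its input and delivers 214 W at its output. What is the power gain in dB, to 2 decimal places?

Power is a power quantity, so gain = 10·log₁₀(P_out/P_in).
10·log₁₀(214/2.19) = 10·log₁₀(97.72) = 19.90 dB.

19.90 dB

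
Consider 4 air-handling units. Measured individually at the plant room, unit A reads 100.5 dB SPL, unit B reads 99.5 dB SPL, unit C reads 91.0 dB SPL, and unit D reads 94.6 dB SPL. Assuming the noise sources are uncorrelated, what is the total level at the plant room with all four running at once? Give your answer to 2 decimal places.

Add the sources as powers (linear), then convert back to dB:
L_total = 10·log₁₀(10^(100.5/10) + 10^(99.5/10) + 10^(91.0/10) + 10^(94.6/10)) = 10·log₁₀(24276000000) = 103.85 dB SPL.

103.85 dB SPL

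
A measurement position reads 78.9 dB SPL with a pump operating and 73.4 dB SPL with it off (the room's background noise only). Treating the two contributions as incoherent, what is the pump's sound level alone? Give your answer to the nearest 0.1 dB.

Subtract intensities: L_src = 10·log₁₀(10^(L_total/10) − 10^(L_bg/10)).
L_src = 10·log₁₀(10^(78.9/10) − 10^(73.4/10)) = 10·log₁₀(55750000) = 77.5 dB SPL.

77.5 dB SPL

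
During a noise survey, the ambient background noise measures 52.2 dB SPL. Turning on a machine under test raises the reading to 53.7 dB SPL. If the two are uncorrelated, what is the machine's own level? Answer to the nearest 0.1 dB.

48.4 dB SPL

Background correction is a power subtraction:
L_src = 10·log₁₀(10^(53.7/10) − 10^(52.2/10)) = 10·log₁₀(68460) = 48.4 dB SPL.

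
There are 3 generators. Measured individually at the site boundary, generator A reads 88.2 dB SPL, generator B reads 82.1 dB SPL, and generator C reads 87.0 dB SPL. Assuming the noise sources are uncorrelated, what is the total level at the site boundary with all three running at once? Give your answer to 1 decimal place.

Uncorrelated sources add in intensity (power), not in dB.
L_total = 10·log₁₀(10^(88.2/10) + 10^(82.1/10) + 10^(87.0/10)) = 10·log₁₀(1324000000) = 91.2 dB SPL.

91.2 dB SPL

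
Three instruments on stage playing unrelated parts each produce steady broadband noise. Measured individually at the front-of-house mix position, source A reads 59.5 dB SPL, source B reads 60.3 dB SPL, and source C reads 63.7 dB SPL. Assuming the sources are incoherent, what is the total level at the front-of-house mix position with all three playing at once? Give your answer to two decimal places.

66.34 dB SPL

Incoherent sources sum as intensities:
L_total = 10·log₁₀(10^(59.5/10) + 10^(60.3/10) + 10^(63.7/10)) = 10·log₁₀(4307000) = 66.34 dB SPL.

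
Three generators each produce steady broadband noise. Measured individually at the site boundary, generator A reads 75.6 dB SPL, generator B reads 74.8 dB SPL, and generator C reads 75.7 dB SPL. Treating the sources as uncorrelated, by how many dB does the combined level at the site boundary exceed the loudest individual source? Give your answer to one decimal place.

Incoherent sources sum as intensities:
L_total = 10·log₁₀(10^(75.6/10) + 10^(74.8/10) + 10^(75.7/10)) = 80.16 dB SPL.
Excess over the loudest (75.7 dB): 80.16 − 75.7 = 4.5 dB.

4.5 dB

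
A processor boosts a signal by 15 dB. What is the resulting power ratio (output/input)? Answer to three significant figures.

Power ratio = 10^(dB/10).
10^(15/10) = 10^(1.500) = 31.6.

31.6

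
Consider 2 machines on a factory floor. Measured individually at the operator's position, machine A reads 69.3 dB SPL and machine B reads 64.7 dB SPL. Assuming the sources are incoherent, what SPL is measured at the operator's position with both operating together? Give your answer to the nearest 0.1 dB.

Incoherent sources sum as intensities:
L_total = 10·log₁₀(10^(69.3/10) + 10^(64.7/10)) = 10·log₁₀(11460000) = 70.6 dB SPL.

70.6 dB SPL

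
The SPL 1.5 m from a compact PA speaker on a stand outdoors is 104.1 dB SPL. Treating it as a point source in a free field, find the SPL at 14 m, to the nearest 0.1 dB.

84.7 dB SPL

Inverse-square spreading gives ΔL = −20·log₁₀(d₂/d₁).
ΔL = −20·log₁₀(14/1.5) = -19.40 dB, so L₂ = 104.1 + (-19.40) = 84.7 dB SPL.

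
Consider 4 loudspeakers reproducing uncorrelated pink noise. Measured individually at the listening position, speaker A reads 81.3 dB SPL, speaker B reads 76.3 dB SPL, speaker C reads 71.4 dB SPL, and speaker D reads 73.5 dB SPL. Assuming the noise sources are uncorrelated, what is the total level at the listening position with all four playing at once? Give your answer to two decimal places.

83.30 dB SPL

Uncorrelated sources add in intensity (power), not in dB.
L_total = 10·log₁₀(10^(81.3/10) + 10^(76.3/10) + 10^(71.4/10) + 10^(73.5/10)) = 10·log₁₀(213700000) = 83.30 dB SPL.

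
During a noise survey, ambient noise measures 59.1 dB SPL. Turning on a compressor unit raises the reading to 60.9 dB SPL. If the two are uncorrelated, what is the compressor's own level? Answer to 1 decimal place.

Background correction is a power subtraction:
L_src = 10·log₁₀(10^(60.9/10) − 10^(59.1/10)) = 10·log₁₀(417400) = 56.2 dB SPL.

56.2 dB SPL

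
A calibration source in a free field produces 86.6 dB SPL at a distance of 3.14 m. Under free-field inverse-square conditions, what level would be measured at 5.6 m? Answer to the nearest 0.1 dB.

81.6 dB SPL

Free-field point source: level drops by 20·log₁₀ of the distance ratio.
ΔL = −20·log₁₀(5.6/3.14) = -5.03 dB, so L₂ = 86.6 + (-5.03) = 81.6 dB SPL.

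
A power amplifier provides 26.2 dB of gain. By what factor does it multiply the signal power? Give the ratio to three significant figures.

Power ratio = 10^(dB/10).
10^(26.2/10) = 10^(2.620) = 417.

417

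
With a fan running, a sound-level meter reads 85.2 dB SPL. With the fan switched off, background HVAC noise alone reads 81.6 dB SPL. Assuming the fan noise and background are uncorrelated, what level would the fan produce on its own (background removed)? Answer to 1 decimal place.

Subtract intensities: L_src = 10·log₁₀(10^(L_total/10) − 10^(L_bg/10)).
L_src = 10·log₁₀(10^(85.2/10) − 10^(81.6/10)) = 10·log₁₀(186600000) = 82.7 dB SPL.

82.7 dB SPL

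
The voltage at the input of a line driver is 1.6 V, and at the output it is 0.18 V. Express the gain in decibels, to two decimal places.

-18.98 dB

For a voltage ratio, dB = 20·log₁₀(V₂/V₁).
20·log₁₀(0.18/1.6) = 20·log₁₀(0.1125) = -18.98 dB.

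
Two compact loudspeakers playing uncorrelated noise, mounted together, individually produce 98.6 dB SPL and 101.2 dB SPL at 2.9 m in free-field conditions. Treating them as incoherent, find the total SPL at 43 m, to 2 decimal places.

79.68 dB SPL

Combined at 2.9 m: 10·log₁₀(10^(98.6/10)+10^(101.2/10)) = 103.102 dB SPL.
Then apply −20·log₁₀(43/2.9) = -23.421 dB → 79.68 dB SPL.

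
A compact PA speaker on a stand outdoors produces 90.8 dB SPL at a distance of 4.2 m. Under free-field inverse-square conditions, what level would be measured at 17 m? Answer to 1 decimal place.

78.7 dB SPL

For a point source in a free field, ΔL = −20·log₁₀(d₂/d₁).
ΔL = −20·log₁₀(17/4.2) = -12.14 dB, so L₂ = 90.8 + (-12.14) = 78.7 dB SPL.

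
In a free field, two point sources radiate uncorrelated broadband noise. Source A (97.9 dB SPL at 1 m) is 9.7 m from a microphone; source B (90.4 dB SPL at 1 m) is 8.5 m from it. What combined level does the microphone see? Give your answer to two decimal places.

At the listener: L_A = 97.9 − 20·log₁₀(9.7) = 78.165 dB; L_B = 90.4 − 20·log₁₀(8.5) = 71.812 dB.
Combined: 10·log₁₀(10^(78.165/10)+10^(71.812/10)) = 79.07 dB SPL.

79.07 dB SPL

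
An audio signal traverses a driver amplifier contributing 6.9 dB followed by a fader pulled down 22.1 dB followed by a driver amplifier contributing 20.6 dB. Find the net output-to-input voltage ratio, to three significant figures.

1.86

Net gain = 6.9 + (−22.1) + 20.6 = 5.4 dB.
Voltage ratio = 10^(5.4/20) = 1.86.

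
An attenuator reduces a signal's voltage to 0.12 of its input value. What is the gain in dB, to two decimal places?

-18.42 dB

For a voltage ratio, dB = 20·log₁₀(V₂/V₁).
20·log₁₀(0.12) = -18.42 dB.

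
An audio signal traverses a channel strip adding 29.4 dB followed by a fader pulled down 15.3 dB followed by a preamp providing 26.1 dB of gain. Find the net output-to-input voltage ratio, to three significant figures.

Net gain = 29.4 + (−15.3) + 26.1 = 40.2 dB.
Voltage ratio = 10^(40.2/20) = 102.

102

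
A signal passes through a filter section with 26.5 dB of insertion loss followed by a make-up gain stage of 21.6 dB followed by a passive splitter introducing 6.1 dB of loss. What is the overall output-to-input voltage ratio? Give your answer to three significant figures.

Net gain = (−26.5) + 21.6 + (−6.1) = -11.0 dB.
Voltage ratio = 10^(-11.0/20) = 0.282.

0.282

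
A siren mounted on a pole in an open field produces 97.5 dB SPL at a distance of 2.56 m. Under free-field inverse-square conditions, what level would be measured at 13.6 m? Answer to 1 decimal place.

For a point source in a free field, ΔL = −20·log₁₀(d₂/d₁).
ΔL = −20·log₁₀(13.6/2.56) = -14.51 dB, so L₂ = 97.5 + (-14.51) = 83.0 dB SPL.

83.0 dB SPL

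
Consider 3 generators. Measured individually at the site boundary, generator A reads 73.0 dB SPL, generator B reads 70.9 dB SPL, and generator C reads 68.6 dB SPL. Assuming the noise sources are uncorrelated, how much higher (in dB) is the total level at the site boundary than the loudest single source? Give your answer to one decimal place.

Add the sources as powers (linear), then convert back to dB:
L_total = 10·log₁₀(10^(73.0/10) + 10^(70.9/10) + 10^(68.6/10)) = 75.97 dB SPL.
Excess over the loudest (73.0 dB): 75.97 − 73.0 = 3.0 dB.

3.0 dB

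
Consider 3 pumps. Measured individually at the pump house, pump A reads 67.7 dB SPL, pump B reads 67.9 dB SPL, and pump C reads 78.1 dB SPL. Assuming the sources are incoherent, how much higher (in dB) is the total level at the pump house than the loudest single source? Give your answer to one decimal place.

0.7 dB

Incoherent sources sum as intensities:
L_total = 10·log₁₀(10^(67.7/10) + 10^(67.9/10) + 10^(78.1/10)) = 78.84 dB SPL.
Excess over the loudest (78.1 dB): 78.84 − 78.1 = 0.7 dB.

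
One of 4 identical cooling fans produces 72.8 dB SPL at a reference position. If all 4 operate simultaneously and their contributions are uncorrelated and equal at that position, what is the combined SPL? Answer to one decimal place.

78.8 dB SPL

4 equal incoherent sources raise the level by 10·log₁₀(4) = 6.02 dB.
L_total = 72.8 + 6.02 = 78.8 dB SPL.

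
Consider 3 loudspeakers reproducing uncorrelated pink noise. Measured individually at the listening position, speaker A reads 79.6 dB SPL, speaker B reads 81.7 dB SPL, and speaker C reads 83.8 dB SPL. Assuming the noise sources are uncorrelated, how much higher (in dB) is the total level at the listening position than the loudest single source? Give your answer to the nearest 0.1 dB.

3.0 dB

Add the sources as powers (linear), then convert back to dB:
L_total = 10·log₁₀(10^(79.6/10) + 10^(81.7/10) + 10^(83.8/10)) = 86.80 dB SPL.
Excess over the loudest (83.8 dB): 86.80 − 83.8 = 3.0 dB.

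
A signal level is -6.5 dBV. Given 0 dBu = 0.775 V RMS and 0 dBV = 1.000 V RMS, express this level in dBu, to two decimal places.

-4.29 dBu

The offset between the scales is 20·log₁₀(0.775/1.000) = −2.214 dB.
So dBu = -6.5 + 2.214 = -4.29 dBu.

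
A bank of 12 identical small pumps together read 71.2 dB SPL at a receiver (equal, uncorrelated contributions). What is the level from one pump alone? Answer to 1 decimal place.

60.4 dB SPL

12 equal incoherent sources add 10·log₁₀(12) = 10.79 dB over one source.
L_one = 71.2 − 10.79 = 60.4 dB SPL.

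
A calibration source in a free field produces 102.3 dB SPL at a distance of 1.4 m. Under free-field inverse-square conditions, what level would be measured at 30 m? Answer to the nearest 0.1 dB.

Free-field point source: level drops by 20·log₁₀ of the distance ratio.
ΔL = −20·log₁₀(30/1.4) = -26.62 dB, so L₂ = 102.3 + (-26.62) = 75.7 dB SPL.

75.7 dB SPL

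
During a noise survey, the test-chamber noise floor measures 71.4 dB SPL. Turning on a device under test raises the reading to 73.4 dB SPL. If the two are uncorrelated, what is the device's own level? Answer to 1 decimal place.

Background correction is a power subtraction:
L_src = 10·log₁₀(10^(73.4/10) − 10^(71.4/10)) = 10·log₁₀(8074000) = 69.1 dB SPL.

69.1 dB SPL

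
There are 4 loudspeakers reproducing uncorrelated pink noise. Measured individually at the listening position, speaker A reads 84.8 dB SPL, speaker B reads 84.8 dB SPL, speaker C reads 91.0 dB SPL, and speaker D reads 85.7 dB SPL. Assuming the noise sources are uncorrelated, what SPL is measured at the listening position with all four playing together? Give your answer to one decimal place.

Uncorrelated sources add in intensity (power), not in dB.
L_total = 10·log₁₀(10^(84.8/10) + 10^(84.8/10) + 10^(91.0/10) + 10^(85.7/10)) = 10·log₁₀(2234000000) = 93.5 dB SPL.

93.5 dB SPL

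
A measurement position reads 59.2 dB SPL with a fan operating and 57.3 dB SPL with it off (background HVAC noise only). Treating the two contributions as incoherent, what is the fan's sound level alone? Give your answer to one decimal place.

Subtract intensities: L_src = 10·log₁₀(10^(L_total/10) − 10^(L_bg/10)).
L_src = 10·log₁₀(10^(59.2/10) − 10^(57.3/10)) = 10·log₁₀(294700) = 54.7 dB SPL.

54.7 dB SPL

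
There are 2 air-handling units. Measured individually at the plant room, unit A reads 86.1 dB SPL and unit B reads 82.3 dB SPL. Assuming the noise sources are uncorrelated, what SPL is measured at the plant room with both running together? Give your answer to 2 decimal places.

87.61 dB SPL

Add the sources as powers (linear), then convert back to dB:
L_total = 10·log₁₀(10^(86.1/10) + 10^(82.3/10)) = 10·log₁₀(577200000) = 87.61 dB SPL.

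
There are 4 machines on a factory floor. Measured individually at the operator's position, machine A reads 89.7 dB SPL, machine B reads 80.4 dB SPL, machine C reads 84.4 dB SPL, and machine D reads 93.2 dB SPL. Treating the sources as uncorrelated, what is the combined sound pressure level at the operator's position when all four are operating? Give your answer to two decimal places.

Uncorrelated sources add in intensity (power), not in dB.
L_total = 10·log₁₀(10^(89.7/10) + 10^(80.4/10) + 10^(84.4/10) + 10^(93.2/10)) = 10·log₁₀(3408000000) = 95.32 dB SPL.

95.32 dB SPL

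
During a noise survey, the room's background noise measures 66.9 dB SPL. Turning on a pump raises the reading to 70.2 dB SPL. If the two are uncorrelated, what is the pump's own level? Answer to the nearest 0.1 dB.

Background correction is a power subtraction:
L_src = 10·log₁₀(10^(70.2/10) − 10^(66.9/10)) = 10·log₁₀(5573000) = 67.5 dB SPL.

67.5 dB SPL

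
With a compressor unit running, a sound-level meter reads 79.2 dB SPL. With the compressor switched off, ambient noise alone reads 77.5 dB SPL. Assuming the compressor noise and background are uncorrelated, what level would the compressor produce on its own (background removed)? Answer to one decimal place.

74.3 dB SPL

Remove the background by subtracting linear intensities:
L_src = 10·log₁₀(10^(79.2/10) − 10^(77.5/10)) = 10·log₁₀(26940000) = 74.3 dB SPL.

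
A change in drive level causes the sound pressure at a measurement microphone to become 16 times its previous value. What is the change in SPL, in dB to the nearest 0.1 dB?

Sound pressure is an amplitude quantity: ΔL = 20·log₁₀(p₂/p₁).
20·log₁₀(16) = 24.1 dB.

24.1 dB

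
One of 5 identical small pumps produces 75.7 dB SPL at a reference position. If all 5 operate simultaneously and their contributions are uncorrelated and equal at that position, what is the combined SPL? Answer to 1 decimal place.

5 equal incoherent sources raise the level by 10·log₁₀(5) = 6.99 dB.
L_total = 75.7 + 6.99 = 82.7 dB SPL.

82.7 dB SPL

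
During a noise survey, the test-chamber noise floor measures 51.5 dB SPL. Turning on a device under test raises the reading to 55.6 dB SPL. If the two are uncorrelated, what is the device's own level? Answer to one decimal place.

Remove the background by subtracting linear intensities:
L_src = 10·log₁₀(10^(55.6/10) − 10^(51.5/10)) = 10·log₁₀(221800) = 53.5 dB SPL.

53.5 dB SPL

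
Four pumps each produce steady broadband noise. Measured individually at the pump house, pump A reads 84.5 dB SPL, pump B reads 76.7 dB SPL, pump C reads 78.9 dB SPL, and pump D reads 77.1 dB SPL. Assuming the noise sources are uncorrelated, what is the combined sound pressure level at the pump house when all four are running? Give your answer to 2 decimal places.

Add the sources as powers (linear), then convert back to dB:
L_total = 10·log₁₀(10^(84.5/10) + 10^(76.7/10) + 10^(78.9/10) + 10^(77.1/10)) = 10·log₁₀(457500000) = 86.60 dB SPL.

86.60 dB SPL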